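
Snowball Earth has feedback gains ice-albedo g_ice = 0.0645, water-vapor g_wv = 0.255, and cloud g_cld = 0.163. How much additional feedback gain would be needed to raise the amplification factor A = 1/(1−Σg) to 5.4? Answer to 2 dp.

0.33

Current total gain = 0.4825.
Target gain for A = 5.4: g* = 1 − 1/5.4 = 0.8148.
Additional gain needed = 0.8148 − 0.4825 = 0.33.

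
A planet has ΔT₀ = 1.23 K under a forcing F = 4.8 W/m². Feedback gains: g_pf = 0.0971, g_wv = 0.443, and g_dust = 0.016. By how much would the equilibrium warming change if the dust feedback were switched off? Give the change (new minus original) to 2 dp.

-0.10 K

Original: g = 0.5561, ΔT = 1.23/(1−0.5561) = 2.7709 K.
Without dust: g' = 0.5401, ΔT' = 1.23/(1−0.5401) = 2.6745 K.
Change = 2.6745 − 2.7709 = -0.10 K.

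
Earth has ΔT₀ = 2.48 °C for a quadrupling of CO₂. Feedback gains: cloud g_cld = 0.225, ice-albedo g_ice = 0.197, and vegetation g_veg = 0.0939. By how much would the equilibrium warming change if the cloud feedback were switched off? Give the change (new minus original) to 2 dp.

Original: g = 0.5159, ΔT = 2.48/(1−0.5159) = 5.1229 °C.
Without cloud: g' = 0.2909, ΔT' = 2.48/(1−0.2909) = 3.4974 °C.
Change = 3.4974 − 5.1229 = -1.63 °C.

-1.63 °C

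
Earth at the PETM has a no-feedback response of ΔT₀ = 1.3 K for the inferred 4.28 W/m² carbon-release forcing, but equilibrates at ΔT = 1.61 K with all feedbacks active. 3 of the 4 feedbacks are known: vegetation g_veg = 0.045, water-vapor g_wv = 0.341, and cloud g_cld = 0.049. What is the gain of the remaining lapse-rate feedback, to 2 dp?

Amplification A = ΔT/ΔT₀ = 1.61/1.3 = 1.238.
Total gain g = 1 − 1/A = 1 − 1/1.238 = 0.1922.
Known gains sum to 0.045 + 0.341 + 0.049 = 0.435.
g_lr = 0.1922 − 0.435 = -0.24.

-0.24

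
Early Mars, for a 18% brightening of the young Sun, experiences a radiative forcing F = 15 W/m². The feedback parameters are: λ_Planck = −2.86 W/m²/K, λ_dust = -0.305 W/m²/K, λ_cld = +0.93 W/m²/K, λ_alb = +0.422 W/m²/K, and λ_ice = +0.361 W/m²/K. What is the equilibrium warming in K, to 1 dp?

10.3 K

Net feedback parameter λ = (−2.86) + (-0.305) + (+0.93) + (+0.422) + (+0.361) = -1.452 W/m²/K.
ΔT = −F/λ = −15/(-1.452) = 10.3 K.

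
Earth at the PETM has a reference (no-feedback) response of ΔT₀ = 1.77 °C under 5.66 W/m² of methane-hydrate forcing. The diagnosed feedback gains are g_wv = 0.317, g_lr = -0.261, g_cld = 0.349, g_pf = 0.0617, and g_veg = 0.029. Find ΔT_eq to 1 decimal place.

3.5 °C

Total gain g = 0.317 − 0.261 + 0.349 + 0.0617 + 0.029 = 0.4957.
Amplification A = 1/(1 − 0.4957) = 1.983.
ΔT = 1.77 × 1.983 = 3.5 °C.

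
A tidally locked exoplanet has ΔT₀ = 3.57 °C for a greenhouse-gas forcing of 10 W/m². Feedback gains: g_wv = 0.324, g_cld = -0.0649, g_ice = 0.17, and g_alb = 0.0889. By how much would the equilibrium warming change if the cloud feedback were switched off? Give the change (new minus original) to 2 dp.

Original: g = 0.518, ΔT = 3.57/(1−0.518) = 7.4066 °C.
Without cloud: g' = 0.5829, ΔT' = 3.57/(1−0.5829) = 8.5591 °C.
Change = 8.5591 − 7.4066 = 1.15 °C.

1.15 °C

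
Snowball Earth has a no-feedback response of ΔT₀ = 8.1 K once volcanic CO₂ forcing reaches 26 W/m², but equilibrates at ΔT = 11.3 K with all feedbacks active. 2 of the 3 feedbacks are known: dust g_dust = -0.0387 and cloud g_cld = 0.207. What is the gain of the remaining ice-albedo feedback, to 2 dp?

Amplification A = ΔT/ΔT₀ = 11.3/8.1 = 1.395.
Total gain g = 1 − 1/A = 1 − 1/1.395 = 0.2832.
Known gains sum to -0.0387 + 0.207 = 0.1683.
g_ice = 0.2832 − 0.1683 = 0.11.

0.11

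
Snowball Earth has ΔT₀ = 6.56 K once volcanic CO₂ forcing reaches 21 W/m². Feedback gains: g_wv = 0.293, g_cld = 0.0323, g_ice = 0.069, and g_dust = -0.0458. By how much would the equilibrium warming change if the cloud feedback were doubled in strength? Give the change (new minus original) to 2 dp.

Original: g = 0.3485, ΔT = 6.56/(1−0.3485) = 10.0691 K.
With doubled cloud: g' = 0.3808, ΔT' = 6.56/(1−0.3808) = 10.5943 K.
Change = 10.5943 − 10.0691 = 0.53 K.

0.53 K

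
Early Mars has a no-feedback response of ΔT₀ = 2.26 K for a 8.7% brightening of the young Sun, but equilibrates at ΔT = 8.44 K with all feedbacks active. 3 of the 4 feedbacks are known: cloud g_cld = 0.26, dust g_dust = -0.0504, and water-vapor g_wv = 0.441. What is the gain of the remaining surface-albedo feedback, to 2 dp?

0.08

Amplification A = ΔT/ΔT₀ = 8.44/2.26 = 3.735.
Total gain g = 1 − 1/A = 1 − 1/3.735 = 0.7323.
Known gains sum to 0.26 − 0.0504 + 0.441 = 0.6506.
g_alb = 0.7323 − 0.6506 = 0.08.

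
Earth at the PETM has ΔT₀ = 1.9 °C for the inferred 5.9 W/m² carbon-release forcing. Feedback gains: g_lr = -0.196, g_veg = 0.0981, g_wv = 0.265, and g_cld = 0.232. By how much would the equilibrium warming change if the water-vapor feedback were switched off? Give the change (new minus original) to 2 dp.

Original: g = 0.3991, ΔT = 1.9/(1−0.3991) = 3.1619 °C.
Without water-vapor: g' = 0.1341, ΔT' = 1.9/(1−0.1341) = 2.1942 °C.
Change = 2.1942 − 3.1619 = -0.97 °C.

-0.97 °C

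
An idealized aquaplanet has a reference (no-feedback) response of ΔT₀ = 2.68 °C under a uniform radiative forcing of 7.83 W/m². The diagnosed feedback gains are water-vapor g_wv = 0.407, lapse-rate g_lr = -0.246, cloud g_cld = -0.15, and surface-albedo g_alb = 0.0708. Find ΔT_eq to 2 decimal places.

2.92 °C

Total gain g = 0.407 − 0.246 − 0.15 + 0.0708 = 0.0818.
Amplification A = 1/(1 − 0.0818) = 1.089.
ΔT = 2.68 × 1.089 = 2.92 °C.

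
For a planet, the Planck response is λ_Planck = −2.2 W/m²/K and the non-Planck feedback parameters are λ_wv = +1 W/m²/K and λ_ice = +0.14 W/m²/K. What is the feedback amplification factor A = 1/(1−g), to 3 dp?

Convert to gains: g_wv = 1/2.2 = 0.4545; g_ice = 0.14/2.2 = 0.06364.
Total gain g = 0.51814.
A = 1/(1 − 0.51814) = 2.075.

2.075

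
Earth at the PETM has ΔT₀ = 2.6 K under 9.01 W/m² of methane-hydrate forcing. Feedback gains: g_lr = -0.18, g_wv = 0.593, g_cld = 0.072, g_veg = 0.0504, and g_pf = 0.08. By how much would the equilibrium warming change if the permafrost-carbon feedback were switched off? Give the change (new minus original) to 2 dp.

-1.16 K

Original: g = 0.6154, ΔT = 2.6/(1−0.6154) = 6.7603 K.
Without permafrost-carbon: g' = 0.5354, ΔT' = 2.6/(1−0.5354) = 5.5962 K.
Change = 5.5962 − 6.7603 = -1.16 K.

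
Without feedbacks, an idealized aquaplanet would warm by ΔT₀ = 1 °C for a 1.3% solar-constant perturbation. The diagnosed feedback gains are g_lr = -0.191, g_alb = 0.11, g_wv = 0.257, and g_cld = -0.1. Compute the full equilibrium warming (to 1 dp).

Total gain g = -0.191 + 0.11 + 0.257 − 0.1 = 0.076.
Amplification A = 1/(1 − 0.076) = 1.082.
ΔT = 1 × 1.082 = 1.1 °C.

1.1 °C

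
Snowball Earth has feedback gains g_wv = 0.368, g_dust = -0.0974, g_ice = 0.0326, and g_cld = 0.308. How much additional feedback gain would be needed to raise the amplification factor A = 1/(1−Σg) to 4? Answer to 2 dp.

Current total gain = 0.6112.
Target gain for A = 4: g* = 1 − 1/4 = 0.75.
Additional gain needed = 0.75 − 0.6112 = 0.14.

0.14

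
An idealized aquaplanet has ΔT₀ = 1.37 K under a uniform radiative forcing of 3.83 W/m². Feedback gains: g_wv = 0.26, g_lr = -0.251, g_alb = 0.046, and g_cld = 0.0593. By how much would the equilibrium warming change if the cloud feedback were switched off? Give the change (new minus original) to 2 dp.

-0.10 K

Original: g = 0.1143, ΔT = 1.37/(1−0.1143) = 1.5468 K.
Without cloud: g' = 0.055, ΔT' = 1.37/(1−0.055) = 1.4497 K.
Change = 1.4497 − 1.5468 = -0.10 K.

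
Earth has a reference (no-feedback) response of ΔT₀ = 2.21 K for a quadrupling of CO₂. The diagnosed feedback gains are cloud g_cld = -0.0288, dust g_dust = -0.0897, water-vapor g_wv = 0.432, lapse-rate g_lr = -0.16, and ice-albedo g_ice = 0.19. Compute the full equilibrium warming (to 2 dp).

3.37 K

Total gain g = -0.0288 − 0.0897 + 0.432 − 0.16 + 0.19 = 0.3435.
Amplification A = 1/(1 − 0.3435) = 1.523.
ΔT = 2.21 × 1.523 = 3.37 K.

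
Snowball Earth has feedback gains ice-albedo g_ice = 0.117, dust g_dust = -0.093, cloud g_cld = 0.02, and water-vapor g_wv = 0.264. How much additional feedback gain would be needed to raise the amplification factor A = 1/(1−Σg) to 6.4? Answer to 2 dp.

0.54

Current total gain = 0.308.
Target gain for A = 6.4: g* = 1 − 1/6.4 = 0.8438.
Additional gain needed = 0.8438 − 0.308 = 0.54.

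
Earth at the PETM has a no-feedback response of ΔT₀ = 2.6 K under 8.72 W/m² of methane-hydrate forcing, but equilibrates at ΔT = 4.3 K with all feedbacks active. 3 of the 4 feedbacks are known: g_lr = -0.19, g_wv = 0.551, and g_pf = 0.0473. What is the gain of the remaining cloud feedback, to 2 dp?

-0.01

Amplification A = ΔT/ΔT₀ = 4.3/2.6 = 1.654.
Total gain g = 1 − 1/A = 1 − 1/1.654 = 0.3954.
Known gains sum to -0.19 + 0.551 + 0.0473 = 0.4083.
g_cld = 0.3954 − 0.4083 = -0.01.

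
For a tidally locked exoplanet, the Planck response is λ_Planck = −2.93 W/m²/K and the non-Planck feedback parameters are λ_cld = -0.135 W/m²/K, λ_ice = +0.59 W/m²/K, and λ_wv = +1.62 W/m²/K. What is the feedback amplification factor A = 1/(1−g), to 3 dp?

Convert to gains: g_cld = -0.135/2.93 = -0.04608; g_ice = 0.59/2.93 = 0.2014; g_wv = 1.62/2.93 = 0.5529.
Total gain g = 0.70822.
A = 1/(1 − 0.70822) = 3.427.

3.427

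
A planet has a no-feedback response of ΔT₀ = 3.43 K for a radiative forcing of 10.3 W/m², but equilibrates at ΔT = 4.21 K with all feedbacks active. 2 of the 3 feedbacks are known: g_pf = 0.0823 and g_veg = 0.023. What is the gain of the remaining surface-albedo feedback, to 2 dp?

0.08

Amplification A = ΔT/ΔT₀ = 4.21/3.43 = 1.227.
Total gain g = 1 − 1/A = 1 − 1/1.227 = 0.185.
Known gains sum to 0.0823 + 0.023 = 0.1053.
g_alb = 0.185 − 0.1053 = 0.08.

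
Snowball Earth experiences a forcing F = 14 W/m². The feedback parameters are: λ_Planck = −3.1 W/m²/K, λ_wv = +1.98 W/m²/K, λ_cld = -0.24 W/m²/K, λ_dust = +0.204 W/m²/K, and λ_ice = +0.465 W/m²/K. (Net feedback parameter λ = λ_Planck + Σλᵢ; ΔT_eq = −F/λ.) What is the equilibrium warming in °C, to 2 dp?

Net feedback parameter λ = (−3.1) + (+1.98) + (-0.24) + (+0.204) + (+0.465) = -0.691 W/m²/K.
ΔT = −F/λ = −14/(-0.691) = 20.26 °C.

20.26 °C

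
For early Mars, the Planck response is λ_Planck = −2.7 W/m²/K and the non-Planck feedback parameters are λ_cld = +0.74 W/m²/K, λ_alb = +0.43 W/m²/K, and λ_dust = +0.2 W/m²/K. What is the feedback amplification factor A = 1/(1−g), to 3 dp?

2.030

Convert to gains: g_cld = 0.74/2.7 = 0.2741; g_alb = 0.43/2.7 = 0.1593; g_dust = 0.2/2.7 = 0.07407.
Total gain g = 0.50747.
A = 1/(1 − 0.50747) = 2.030.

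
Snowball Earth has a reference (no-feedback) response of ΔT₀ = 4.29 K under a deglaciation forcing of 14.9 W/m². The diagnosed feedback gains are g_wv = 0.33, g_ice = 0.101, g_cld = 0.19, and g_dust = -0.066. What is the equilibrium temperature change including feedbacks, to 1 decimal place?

9.6 K

Total gain g = 0.33 + 0.101 + 0.19 − 0.066 = 0.555.
Amplification A = 1/(1 − 0.555) = 2.247.
ΔT = 4.29 × 2.247 = 9.6 K.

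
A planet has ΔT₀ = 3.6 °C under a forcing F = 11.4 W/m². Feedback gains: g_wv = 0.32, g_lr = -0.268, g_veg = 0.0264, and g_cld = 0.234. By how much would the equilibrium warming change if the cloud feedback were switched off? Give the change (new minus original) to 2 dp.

Original: g = 0.3124, ΔT = 3.6/(1−0.3124) = 5.2356 °C.
Without cloud: g' = 0.0784, ΔT' = 3.6/(1−0.0784) = 3.9062 °C.
Change = 3.9062 − 5.2356 = -1.33 °C.

-1.33 °C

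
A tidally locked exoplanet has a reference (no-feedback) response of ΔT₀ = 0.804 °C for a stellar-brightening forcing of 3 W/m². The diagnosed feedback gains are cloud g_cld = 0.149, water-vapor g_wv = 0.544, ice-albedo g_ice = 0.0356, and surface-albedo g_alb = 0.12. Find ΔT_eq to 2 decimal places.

Total gain g = 0.149 + 0.544 + 0.0356 + 0.12 = 0.8486.
Amplification A = 1/(1 − 0.8486) = 6.605.
ΔT = 0.804 × 6.605 = 5.31 °C.

5.31 °C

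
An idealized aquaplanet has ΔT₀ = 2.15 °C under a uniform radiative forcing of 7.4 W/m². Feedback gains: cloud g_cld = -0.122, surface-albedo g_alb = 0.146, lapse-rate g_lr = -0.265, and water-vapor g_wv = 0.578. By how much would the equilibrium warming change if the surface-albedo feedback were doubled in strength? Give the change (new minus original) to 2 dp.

0.92 °C

Original: g = 0.337, ΔT = 2.15/(1−0.337) = 3.2428 °C.
With doubled surface-albedo: g' = 0.483, ΔT' = 2.15/(1−0.483) = 4.1586 °C.
Change = 4.1586 − 3.2428 = 0.92 °C.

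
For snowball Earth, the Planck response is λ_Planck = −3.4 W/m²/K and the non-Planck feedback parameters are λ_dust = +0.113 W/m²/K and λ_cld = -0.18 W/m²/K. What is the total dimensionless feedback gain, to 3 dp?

Convert to gains: g_dust = 0.113/3.4 = 0.03324; g_cld = -0.18/3.4 = -0.05294.
Total gain g = -0.0197.

-0.020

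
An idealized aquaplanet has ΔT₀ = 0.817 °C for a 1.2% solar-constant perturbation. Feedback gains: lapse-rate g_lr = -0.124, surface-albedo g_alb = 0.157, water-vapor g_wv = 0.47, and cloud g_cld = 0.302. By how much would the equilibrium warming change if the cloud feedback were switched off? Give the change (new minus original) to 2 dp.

-2.55 °C

Original: g = 0.805, ΔT = 0.817/(1−0.805) = 4.1897 °C.
Without cloud: g' = 0.503, ΔT' = 0.817/(1−0.503) = 1.6439 °C.
Change = 1.6439 − 4.1897 = -2.55 °C.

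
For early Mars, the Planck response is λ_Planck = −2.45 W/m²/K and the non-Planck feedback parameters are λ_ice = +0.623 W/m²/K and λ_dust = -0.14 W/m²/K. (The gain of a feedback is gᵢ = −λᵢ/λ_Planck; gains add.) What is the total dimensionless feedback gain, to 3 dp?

Convert to gains: g_ice = 0.623/2.45 = 0.2543; g_dust = -0.14/2.45 = -0.05714.
Total gain g = 0.19716.

0.197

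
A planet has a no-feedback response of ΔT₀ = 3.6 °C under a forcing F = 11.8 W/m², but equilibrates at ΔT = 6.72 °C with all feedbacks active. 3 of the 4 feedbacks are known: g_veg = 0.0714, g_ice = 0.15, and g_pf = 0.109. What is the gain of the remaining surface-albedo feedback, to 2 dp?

Amplification A = ΔT/ΔT₀ = 6.72/3.6 = 1.867.
Total gain g = 1 − 1/A = 1 − 1/1.867 = 0.4644.
Known gains sum to 0.0714 + 0.15 + 0.109 = 0.3304.
g_alb = 0.4644 − 0.3304 = 0.13.

0.13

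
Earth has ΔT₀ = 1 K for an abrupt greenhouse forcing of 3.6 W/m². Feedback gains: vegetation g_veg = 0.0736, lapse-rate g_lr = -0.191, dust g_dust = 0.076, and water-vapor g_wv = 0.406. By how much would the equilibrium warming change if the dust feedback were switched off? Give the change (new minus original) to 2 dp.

Original: g = 0.3646, ΔT = 1/(1−0.3646) = 1.5738 K.
Without dust: g' = 0.2886, ΔT' = 1/(1−0.2886) = 1.4057 K.
Change = 1.4057 − 1.5738 = -0.17 K.

-0.17 K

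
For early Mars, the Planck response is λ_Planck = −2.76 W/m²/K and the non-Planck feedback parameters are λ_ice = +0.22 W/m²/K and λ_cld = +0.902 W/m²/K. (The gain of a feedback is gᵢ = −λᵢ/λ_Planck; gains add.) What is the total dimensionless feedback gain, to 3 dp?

Convert to gains: g_ice = 0.22/2.76 = 0.07971; g_cld = 0.902/2.76 = 0.3268.
Total gain g = 0.40651.

0.407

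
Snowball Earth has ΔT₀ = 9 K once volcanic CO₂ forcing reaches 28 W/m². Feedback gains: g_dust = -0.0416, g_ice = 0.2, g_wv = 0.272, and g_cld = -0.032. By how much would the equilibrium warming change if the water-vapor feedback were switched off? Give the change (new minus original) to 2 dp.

-4.66 K

Original: g = 0.3984, ΔT = 9/(1−0.3984) = 14.9601 K.
Without water-vapor: g' = 0.1264, ΔT' = 9/(1−0.1264) = 10.3022 K.
Change = 10.3022 − 14.9601 = -4.66 K.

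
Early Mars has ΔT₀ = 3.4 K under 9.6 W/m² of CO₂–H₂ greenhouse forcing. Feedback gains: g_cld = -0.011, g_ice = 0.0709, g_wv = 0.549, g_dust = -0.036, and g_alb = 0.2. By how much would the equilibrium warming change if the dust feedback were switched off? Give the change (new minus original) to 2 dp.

Original: g = 0.7729, ΔT = 3.4/(1−0.7729) = 14.9714 K.
Without dust: g' = 0.8089, ΔT' = 3.4/(1−0.8089) = 17.7917 K.
Change = 17.7917 − 14.9714 = 2.82 K.

2.82 K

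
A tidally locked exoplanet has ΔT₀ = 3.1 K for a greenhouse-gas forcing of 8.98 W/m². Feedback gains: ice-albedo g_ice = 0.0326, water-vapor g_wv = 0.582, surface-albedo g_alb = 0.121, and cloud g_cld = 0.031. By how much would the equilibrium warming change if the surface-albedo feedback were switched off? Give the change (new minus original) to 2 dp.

Original: g = 0.7666, ΔT = 3.1/(1−0.7666) = 13.2819 K.
Without surface-albedo: g' = 0.6456, ΔT' = 3.1/(1−0.6456) = 8.7472 K.
Change = 8.7472 − 13.2819 = -4.53 K.

-4.53 K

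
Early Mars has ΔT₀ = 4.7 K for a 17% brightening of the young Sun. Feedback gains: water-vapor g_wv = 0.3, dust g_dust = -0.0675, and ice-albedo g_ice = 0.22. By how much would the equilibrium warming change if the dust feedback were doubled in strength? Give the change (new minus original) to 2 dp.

Original: g = 0.4525, ΔT = 4.7/(1−0.4525) = 8.5845 K.
With doubled dust: g' = 0.385, ΔT' = 4.7/(1−0.385) = 7.6423 K.
Change = 7.6423 − 8.5845 = -0.94 K.

-0.94 K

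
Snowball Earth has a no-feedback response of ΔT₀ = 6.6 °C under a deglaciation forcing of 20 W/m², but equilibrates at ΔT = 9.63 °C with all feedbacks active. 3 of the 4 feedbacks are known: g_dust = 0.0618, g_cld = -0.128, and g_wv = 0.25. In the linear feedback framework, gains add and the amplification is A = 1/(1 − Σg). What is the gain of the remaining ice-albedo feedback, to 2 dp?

Amplification A = ΔT/ΔT₀ = 9.63/6.6 = 1.459.
Total gain g = 1 − 1/A = 1 − 1/1.459 = 0.3146.
Known gains sum to 0.0618 − 0.128 + 0.25 = 0.1838.
g_ice = 0.3146 − 0.1838 = 0.13.

0.13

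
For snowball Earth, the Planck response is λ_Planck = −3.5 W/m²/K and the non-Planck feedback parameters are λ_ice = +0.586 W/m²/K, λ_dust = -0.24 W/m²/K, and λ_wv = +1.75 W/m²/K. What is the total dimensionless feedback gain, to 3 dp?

0.599

Convert to gains: g_ice = 0.586/3.5 = 0.1674; g_dust = -0.24/3.5 = -0.06857; g_wv = 1.75/3.5 = 0.5.
Total gain g = 0.59883.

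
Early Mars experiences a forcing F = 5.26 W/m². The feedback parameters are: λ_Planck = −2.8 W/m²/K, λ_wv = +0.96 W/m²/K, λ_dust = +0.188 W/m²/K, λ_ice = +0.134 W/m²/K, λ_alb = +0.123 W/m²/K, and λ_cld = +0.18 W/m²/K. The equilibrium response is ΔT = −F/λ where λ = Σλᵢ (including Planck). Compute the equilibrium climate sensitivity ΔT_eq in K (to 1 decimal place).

Net feedback parameter λ = (−2.8) + (+0.96) + (+0.188) + (+0.134) + (+0.123) + (+0.18) = -1.215 W/m²/K.
ΔT = −F/λ = −5.26/(-1.215) = 4.3 K.

4.3 K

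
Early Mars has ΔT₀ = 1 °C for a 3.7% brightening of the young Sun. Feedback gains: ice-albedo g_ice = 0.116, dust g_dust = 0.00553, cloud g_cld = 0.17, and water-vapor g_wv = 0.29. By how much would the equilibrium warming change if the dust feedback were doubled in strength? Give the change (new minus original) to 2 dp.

Original: g = 0.58153, ΔT = 1/(1−0.58153) = 2.3897 °C.
With doubled dust: g' = 0.58706, ΔT' = 1/(1−0.58706) = 2.4217 °C.
Change = 2.4217 − 2.3897 = 0.03 °C.

0.03 °C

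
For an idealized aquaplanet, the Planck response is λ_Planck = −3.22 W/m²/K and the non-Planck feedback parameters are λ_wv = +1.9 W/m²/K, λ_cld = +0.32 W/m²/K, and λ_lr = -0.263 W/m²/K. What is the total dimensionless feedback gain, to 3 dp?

0.608

Convert to gains: g_wv = 1.9/3.22 = 0.5901; g_cld = 0.32/3.22 = 0.09938; g_lr = -0.263/3.22 = -0.08168.
Total gain g = 0.6078.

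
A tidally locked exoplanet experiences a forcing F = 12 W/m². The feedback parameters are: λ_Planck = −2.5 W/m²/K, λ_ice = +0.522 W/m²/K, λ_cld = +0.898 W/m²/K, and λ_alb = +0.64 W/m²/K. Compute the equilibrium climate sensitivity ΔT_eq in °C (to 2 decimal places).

27.27 °C

Net feedback parameter λ = (−2.5) + (+0.522) + (+0.898) + (+0.64) = -0.44 W/m²/K.
ΔT = −F/λ = −12/(-0.44) = 27.27 °C.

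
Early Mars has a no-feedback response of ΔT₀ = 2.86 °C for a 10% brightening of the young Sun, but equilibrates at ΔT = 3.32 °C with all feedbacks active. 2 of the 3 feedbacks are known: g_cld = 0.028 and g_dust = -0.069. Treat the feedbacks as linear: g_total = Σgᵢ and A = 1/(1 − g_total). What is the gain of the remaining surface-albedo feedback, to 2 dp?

0.18

Amplification A = ΔT/ΔT₀ = 3.32/2.86 = 1.161.
Total gain g = 1 − 1/A = 1 − 1/1.161 = 0.1387.
Known gains sum to 0.028 − 0.069 = -0.041.
g_alb = 0.1387 + 0.041 = 0.18.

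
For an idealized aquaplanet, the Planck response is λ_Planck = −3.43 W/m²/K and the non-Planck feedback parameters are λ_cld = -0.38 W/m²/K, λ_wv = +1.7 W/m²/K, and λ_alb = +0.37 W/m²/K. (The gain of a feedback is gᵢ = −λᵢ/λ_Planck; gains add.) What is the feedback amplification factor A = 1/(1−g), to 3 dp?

Convert to gains: g_cld = -0.38/3.43 = -0.1108; g_wv = 1.7/3.43 = 0.4956; g_alb = 0.37/3.43 = 0.1079.
Total gain g = 0.4927.
A = 1/(1 − 0.4927) = 1.971.

1.971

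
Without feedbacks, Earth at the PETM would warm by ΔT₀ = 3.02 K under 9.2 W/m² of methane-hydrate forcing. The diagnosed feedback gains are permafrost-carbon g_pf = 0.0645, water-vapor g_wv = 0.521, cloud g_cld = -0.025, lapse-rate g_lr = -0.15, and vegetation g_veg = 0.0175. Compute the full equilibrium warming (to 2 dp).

Total gain g = 0.0645 + 0.521 − 0.025 − 0.15 + 0.0175 = 0.428.
Amplification A = 1/(1 − 0.428) = 1.748.
ΔT = 3.02 × 1.748 = 5.28 K.

5.28 K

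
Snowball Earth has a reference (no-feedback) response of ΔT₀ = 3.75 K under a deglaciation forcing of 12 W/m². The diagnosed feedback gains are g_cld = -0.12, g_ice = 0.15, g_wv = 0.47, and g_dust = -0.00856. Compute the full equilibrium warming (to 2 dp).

Total gain g = -0.12 + 0.15 + 0.47 − 0.00856 = 0.49144.
Amplification A = 1/(1 − 0.49144) = 1.966.
ΔT = 3.75 × 1.966 = 7.37 K.

7.37 K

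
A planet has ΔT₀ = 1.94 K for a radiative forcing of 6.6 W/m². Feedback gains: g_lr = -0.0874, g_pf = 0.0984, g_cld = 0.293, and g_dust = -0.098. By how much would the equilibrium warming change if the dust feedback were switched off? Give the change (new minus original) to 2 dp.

0.34 K

Original: g = 0.206, ΔT = 1.94/(1−0.206) = 2.4433 K.
Without dust: g' = 0.304, ΔT' = 1.94/(1−0.304) = 2.7874 K.
Change = 2.7874 − 2.4433 = 0.34 K.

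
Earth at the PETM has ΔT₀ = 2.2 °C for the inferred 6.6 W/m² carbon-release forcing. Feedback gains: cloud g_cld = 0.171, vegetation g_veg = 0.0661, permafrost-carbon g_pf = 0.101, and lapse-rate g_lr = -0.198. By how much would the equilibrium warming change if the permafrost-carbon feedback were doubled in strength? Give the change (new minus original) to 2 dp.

0.34 °C

Original: g = 0.1401, ΔT = 2.2/(1−0.1401) = 2.5584 °C.
With doubled permafrost-carbon: g' = 0.2411, ΔT' = 2.2/(1−0.2411) = 2.8989 °C.
Change = 2.8989 − 2.5584 = 0.34 °C.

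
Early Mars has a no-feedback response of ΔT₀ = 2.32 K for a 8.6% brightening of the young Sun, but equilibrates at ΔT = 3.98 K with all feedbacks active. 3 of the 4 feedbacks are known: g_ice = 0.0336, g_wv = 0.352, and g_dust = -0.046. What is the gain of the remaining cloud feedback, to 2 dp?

0.08

Amplification A = ΔT/ΔT₀ = 3.98/2.32 = 1.716.
Total gain g = 1 − 1/A = 1 − 1/1.716 = 0.4172.
Known gains sum to 0.0336 + 0.352 − 0.046 = 0.3396.
g_cld = 0.4172 − 0.3396 = 0.08.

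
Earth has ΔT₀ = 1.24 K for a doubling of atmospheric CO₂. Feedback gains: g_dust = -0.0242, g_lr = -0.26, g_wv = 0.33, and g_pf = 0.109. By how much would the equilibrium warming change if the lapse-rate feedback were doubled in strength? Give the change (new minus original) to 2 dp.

Original: g = 0.1548, ΔT = 1.24/(1−0.1548) = 1.4671 K.
With doubled lapse-rate: g' = -0.1052, ΔT' = 1.24/(1+0.1052) = 1.1220 K.
Change = 1.1220 − 1.4671 = -0.35 K.

-0.35 K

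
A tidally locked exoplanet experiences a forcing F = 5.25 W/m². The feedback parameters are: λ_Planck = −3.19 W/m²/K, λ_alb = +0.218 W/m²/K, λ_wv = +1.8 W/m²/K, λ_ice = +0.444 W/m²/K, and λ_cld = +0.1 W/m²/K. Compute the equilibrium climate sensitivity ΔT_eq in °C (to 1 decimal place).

8.4 °C

Net feedback parameter λ = (−3.19) + (+0.218) + (+1.8) + (+0.444) + (+0.1) = -0.628 W/m²/K.
ΔT = −F/λ = −5.25/(-0.628) = 8.4 °C.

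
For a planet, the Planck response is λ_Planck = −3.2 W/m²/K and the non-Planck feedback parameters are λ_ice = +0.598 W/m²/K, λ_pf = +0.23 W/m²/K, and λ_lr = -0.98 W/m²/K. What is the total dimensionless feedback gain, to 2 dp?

Convert to gains: g_ice = 0.598/3.2 = 0.1869; g_pf = 0.23/3.2 = 0.07187; g_lr = -0.98/3.2 = -0.3062.
Total gain g = -0.04743.

-0.05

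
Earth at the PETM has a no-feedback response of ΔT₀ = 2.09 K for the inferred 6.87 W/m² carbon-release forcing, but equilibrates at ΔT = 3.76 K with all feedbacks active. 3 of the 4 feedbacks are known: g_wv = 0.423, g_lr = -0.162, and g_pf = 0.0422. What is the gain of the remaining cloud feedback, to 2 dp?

Amplification A = ΔT/ΔT₀ = 3.76/2.09 = 1.799.
Total gain g = 1 − 1/A = 1 − 1/1.799 = 0.4441.
Known gains sum to 0.423 − 0.162 + 0.0422 = 0.3032.
g_cld = 0.4441 − 0.3032 = 0.14.

0.14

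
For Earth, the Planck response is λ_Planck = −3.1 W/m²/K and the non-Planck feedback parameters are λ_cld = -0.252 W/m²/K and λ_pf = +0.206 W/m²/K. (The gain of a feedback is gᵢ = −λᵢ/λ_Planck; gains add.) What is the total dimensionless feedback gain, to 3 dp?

Convert to gains: g_cld = -0.252/3.1 = -0.08129; g_pf = 0.206/3.1 = 0.06645.
Total gain g = -0.01484.

-0.015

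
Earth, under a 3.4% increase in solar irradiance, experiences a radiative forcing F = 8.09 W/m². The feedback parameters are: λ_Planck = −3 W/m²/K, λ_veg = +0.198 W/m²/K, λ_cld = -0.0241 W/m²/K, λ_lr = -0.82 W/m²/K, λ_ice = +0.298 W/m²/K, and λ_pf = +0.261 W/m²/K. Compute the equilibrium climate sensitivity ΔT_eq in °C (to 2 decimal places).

Net feedback parameter λ = (−3) + (+0.198) + (-0.0241) + (-0.82) + (+0.298) + (+0.261) = -3.0871 W/m²/K.
ΔT = −F/λ = −8.09/(-3.0871) = 2.62 °C.

2.62 °C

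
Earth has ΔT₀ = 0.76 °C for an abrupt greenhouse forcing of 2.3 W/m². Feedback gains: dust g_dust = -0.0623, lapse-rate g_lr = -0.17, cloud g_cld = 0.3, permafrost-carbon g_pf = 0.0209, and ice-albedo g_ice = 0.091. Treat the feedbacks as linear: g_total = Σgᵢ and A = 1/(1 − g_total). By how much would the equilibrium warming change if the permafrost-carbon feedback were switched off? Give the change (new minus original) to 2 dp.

-0.02 °C

Original: g = 0.1796, ΔT = 0.76/(1−0.1796) = 0.9264 °C.
Without permafrost-carbon: g' = 0.1587, ΔT' = 0.76/(1−0.1587) = 0.9034 °C.
Change = 0.9034 − 0.9264 = -0.02 °C.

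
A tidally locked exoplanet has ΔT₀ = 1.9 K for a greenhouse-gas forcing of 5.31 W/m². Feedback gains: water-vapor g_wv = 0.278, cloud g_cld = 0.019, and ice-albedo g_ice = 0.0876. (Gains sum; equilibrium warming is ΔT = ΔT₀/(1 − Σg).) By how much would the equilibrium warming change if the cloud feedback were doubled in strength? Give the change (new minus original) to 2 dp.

Original: g = 0.3846, ΔT = 1.9/(1−0.3846) = 3.0874 K.
With doubled cloud: g' = 0.4036, ΔT' = 1.9/(1−0.4036) = 3.1858 K.
Change = 3.1858 − 3.0874 = 0.10 K.

0.10 K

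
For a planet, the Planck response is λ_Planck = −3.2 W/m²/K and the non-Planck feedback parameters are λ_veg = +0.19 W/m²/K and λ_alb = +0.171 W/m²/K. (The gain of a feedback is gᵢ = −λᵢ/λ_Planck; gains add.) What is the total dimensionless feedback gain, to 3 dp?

Convert to gains: g_veg = 0.19/3.2 = 0.05937; g_alb = 0.171/3.2 = 0.05344.
Total gain g = 0.11281.

0.113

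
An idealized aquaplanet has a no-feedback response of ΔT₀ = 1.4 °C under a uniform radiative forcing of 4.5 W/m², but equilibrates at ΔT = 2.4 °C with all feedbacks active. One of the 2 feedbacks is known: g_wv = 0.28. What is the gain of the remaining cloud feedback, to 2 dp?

Amplification A = ΔT/ΔT₀ = 2.4/1.4 = 1.714.
Total gain g = 1 − 1/A = 1 − 1/1.714 = 0.4166.
The known gain is 0.28.
g_cld = 0.4166 − 0.28 = 0.14.

0.14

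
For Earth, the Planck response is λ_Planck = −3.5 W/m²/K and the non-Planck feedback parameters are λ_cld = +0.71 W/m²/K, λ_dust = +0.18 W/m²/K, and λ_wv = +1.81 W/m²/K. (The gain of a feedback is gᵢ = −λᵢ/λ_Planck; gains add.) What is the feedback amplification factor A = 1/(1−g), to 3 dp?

Convert to gains: g_cld = 0.71/3.5 = 0.2029; g_dust = 0.18/3.5 = 0.05143; g_wv = 1.81/3.5 = 0.5171.
Total gain g = 0.77143.
A = 1/(1 − 0.77143) = 4.375.

4.375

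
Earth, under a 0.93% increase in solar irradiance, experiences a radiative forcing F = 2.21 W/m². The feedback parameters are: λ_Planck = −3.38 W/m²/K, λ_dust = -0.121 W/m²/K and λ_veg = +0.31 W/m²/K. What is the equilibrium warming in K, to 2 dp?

Net feedback parameter λ = (−3.38) + (-0.121) + (+0.31) = -3.191 W/m²/K.
ΔT = −F/λ = −2.21/(-3.191) = 0.69 K.

0.69 K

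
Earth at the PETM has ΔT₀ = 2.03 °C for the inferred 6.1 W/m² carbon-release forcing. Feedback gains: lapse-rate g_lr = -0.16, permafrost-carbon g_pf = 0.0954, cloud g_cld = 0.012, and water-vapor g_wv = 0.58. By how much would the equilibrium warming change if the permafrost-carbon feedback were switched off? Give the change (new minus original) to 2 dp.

Original: g = 0.5274, ΔT = 2.03/(1−0.5274) = 4.2954 °C.
Without permafrost-carbon: g' = 0.432, ΔT' = 2.03/(1−0.432) = 3.5739 °C.
Change = 3.5739 − 4.2954 = -0.72 °C.

-0.72 °C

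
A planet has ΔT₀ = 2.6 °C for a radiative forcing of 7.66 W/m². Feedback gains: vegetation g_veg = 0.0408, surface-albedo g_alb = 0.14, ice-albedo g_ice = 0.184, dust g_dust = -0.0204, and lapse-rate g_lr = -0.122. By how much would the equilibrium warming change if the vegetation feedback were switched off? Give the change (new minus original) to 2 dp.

Original: g = 0.2224, ΔT = 2.6/(1−0.2224) = 3.3436 °C.
Without vegetation: g' = 0.1816, ΔT' = 2.6/(1−0.1816) = 3.1769 °C.
Change = 3.1769 − 3.3436 = -0.17 °C.

-0.17 °C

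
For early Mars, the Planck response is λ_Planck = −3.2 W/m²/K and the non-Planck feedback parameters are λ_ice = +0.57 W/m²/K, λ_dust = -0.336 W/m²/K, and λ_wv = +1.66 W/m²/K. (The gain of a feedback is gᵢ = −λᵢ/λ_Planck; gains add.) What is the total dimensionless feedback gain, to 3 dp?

Convert to gains: g_ice = 0.57/3.2 = 0.1781; g_dust = -0.336/3.2 = -0.105; g_wv = 1.66/3.2 = 0.5187.
Total gain g = 0.5918.

0.592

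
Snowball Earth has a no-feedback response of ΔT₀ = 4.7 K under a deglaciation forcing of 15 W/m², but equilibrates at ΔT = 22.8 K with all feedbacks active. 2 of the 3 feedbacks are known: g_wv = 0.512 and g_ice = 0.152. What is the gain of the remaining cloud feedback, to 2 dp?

Amplification A = ΔT/ΔT₀ = 22.8/4.7 = 4.851.
Total gain g = 1 − 1/A = 1 − 1/4.851 = 0.7939.
Known gains sum to 0.512 + 0.152 = 0.664.
g_cld = 0.7939 − 0.664 = 0.13.

0.13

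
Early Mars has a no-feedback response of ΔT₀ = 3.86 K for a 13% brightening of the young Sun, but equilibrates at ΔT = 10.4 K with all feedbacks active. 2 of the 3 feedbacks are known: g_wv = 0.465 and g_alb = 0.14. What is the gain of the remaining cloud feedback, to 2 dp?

0.02

Amplification A = ΔT/ΔT₀ = 10.4/3.86 = 2.694.
Total gain g = 1 − 1/A = 1 − 1/2.694 = 0.6288.
Known gains sum to 0.465 + 0.14 = 0.605.
g_cld = 0.6288 − 0.605 = 0.02.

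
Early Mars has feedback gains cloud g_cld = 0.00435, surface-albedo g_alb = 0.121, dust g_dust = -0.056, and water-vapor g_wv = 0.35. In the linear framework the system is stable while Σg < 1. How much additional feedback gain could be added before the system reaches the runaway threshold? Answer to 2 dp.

0.58

Current total gain = 0.00435 + 0.121 − 0.056 + 0.35 = 0.41935.
Margin to runaway = 1 − 0.41935 = 0.58.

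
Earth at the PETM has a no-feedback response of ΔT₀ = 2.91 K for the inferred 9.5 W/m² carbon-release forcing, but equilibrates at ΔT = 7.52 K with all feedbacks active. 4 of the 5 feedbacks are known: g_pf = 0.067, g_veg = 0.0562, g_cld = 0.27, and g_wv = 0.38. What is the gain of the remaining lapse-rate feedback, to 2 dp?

-0.16

Amplification A = ΔT/ΔT₀ = 7.52/2.91 = 2.584.
Total gain g = 1 − 1/A = 1 − 1/2.584 = 0.613.
Known gains sum to 0.067 + 0.0562 + 0.27 + 0.38 = 0.7732.
g_lr = 0.613 − 0.7732 = -0.16.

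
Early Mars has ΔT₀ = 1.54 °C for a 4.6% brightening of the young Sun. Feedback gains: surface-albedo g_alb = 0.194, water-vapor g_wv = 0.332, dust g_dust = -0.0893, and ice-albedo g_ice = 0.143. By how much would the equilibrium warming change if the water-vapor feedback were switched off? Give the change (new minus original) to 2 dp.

-1.62 °C

Original: g = 0.5797, ΔT = 1.54/(1−0.5797) = 3.6640 °C.
Without water-vapor: g' = 0.2477, ΔT' = 1.54/(1−0.2477) = 2.0471 °C.
Change = 2.0471 − 3.6640 = -1.62 °C.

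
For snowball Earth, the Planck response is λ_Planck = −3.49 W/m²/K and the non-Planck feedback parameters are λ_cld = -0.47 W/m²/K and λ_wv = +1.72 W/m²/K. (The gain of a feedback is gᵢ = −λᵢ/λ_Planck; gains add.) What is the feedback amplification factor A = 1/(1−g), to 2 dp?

1.56

Convert to gains: g_cld = -0.47/3.49 = -0.1347; g_wv = 1.72/3.49 = 0.4928.
Total gain g = 0.3581.
A = 1/(1 − 0.3581) = 1.56.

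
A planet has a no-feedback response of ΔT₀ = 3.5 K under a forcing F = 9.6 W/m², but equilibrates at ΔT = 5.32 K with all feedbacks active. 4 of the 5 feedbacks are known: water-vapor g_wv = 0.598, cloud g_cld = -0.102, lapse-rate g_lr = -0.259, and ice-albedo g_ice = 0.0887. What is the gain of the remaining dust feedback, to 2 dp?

0.02

Amplification A = ΔT/ΔT₀ = 5.32/3.5 = 1.52.
Total gain g = 1 − 1/A = 1 − 1/1.52 = 0.3421.
Known gains sum to 0.598 − 0.102 − 0.259 + 0.0887 = 0.3257.
g_dust = 0.3421 − 0.3257 = 0.02.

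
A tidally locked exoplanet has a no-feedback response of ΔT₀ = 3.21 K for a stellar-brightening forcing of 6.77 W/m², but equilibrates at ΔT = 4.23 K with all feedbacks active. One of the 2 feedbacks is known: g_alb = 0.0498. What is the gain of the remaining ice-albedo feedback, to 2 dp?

Amplification A = ΔT/ΔT₀ = 4.23/3.21 = 1.318.
Total gain g = 1 − 1/A = 1 − 1/1.318 = 0.2413.
The known gain is 0.0498.
g_ice = 0.2413 − 0.0498 = 0.19.

0.19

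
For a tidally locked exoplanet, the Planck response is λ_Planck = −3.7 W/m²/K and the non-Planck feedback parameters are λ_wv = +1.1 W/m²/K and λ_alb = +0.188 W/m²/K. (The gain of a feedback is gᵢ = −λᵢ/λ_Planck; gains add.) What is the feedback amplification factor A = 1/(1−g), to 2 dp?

1.53

Convert to gains: g_wv = 1.1/3.7 = 0.2973; g_alb = 0.188/3.7 = 0.05081.
Total gain g = 0.34811.
A = 1/(1 − 0.34811) = 1.53.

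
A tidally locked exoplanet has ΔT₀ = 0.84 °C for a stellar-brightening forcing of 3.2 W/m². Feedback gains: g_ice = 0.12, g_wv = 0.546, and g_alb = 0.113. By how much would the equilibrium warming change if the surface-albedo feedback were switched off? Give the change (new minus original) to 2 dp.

Original: g = 0.779, ΔT = 0.84/(1−0.779) = 3.8009 °C.
Without surface-albedo: g' = 0.666, ΔT' = 0.84/(1−0.666) = 2.5150 °C.
Change = 2.5150 − 3.8009 = -1.29 °C.

-1.29 °C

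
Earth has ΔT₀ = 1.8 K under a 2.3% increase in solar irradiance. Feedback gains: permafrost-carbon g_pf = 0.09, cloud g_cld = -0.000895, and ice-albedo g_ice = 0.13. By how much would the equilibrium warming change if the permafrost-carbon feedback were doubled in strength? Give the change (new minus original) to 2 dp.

Original: g = 0.219105, ΔT = 1.8/(1−0.219105) = 2.3050 K.
With doubled permafrost-carbon: g' = 0.309105, ΔT' = 1.8/(1−0.309105) = 2.6053 K.
Change = 2.6053 − 2.3050 = 0.30 K.

0.30 K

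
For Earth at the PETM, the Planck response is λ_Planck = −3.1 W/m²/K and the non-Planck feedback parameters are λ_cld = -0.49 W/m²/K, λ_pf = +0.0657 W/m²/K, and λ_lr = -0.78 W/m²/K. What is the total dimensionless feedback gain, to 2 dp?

Convert to gains: g_cld = -0.49/3.1 = -0.1581; g_pf = 0.0657/3.1 = 0.02119; g_lr = -0.78/3.1 = -0.2516.
Total gain g = -0.38851.

-0.39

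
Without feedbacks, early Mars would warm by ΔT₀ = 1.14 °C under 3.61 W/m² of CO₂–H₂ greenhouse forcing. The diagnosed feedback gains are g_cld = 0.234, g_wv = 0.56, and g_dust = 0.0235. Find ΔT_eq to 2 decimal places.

6.25 °C

Total gain g = 0.234 + 0.56 + 0.0235 = 0.8175.
Amplification A = 1/(1 − 0.8175) = 5.479.
ΔT = 1.14 × 5.479 = 6.25 °C.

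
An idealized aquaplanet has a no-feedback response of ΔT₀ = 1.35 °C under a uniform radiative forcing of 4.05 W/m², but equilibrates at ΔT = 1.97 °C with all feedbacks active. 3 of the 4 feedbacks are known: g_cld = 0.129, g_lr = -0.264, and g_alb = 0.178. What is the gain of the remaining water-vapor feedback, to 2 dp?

Amplification A = ΔT/ΔT₀ = 1.97/1.35 = 1.459.
Total gain g = 1 − 1/A = 1 − 1/1.459 = 0.3146.
Known gains sum to 0.129 − 0.264 + 0.178 = 0.043.
g_wv = 0.3146 − 0.043 = 0.27.

0.27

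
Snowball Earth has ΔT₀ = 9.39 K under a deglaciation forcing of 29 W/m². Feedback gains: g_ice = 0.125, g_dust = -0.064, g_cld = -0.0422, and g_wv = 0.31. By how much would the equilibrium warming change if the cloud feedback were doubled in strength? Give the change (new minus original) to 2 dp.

-0.83 K

Original: g = 0.3288, ΔT = 9.39/(1−0.3288) = 13.9899 K.
With doubled cloud: g' = 0.2866, ΔT' = 9.39/(1−0.2866) = 13.1623 K.
Change = 13.1623 − 13.9899 = -0.83 K.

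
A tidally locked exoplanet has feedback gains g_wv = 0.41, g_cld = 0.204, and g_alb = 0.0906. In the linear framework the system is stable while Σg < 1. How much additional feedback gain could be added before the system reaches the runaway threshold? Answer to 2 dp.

Current total gain = 0.41 + 0.204 + 0.0906 = 0.7046.
Margin to runaway = 1 − 0.7046 = 0.30.

0.30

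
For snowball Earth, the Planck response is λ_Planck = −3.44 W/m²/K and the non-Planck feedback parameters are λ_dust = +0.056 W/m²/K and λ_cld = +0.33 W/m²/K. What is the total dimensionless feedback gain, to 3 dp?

0.112

Convert to gains: g_dust = 0.056/3.44 = 0.01628; g_cld = 0.33/3.44 = 0.09593.
Total gain g = 0.11221.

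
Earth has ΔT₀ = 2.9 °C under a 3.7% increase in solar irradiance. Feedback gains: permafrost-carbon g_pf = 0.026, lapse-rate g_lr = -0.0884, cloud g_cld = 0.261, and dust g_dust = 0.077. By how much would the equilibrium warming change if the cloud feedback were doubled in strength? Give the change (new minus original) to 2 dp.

Original: g = 0.2756, ΔT = 2.9/(1−0.2756) = 4.0033 °C.
With doubled cloud: g' = 0.5366, ΔT' = 2.9/(1−0.5366) = 6.2581 °C.
Change = 6.2581 − 4.0033 = 2.25 °C.

2.25 °C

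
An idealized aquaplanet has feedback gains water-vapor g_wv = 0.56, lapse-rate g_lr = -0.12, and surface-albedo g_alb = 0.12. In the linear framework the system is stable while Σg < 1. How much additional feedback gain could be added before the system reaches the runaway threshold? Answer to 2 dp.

0.44

Current total gain = 0.56 − 0.12 + 0.12 = 0.56.
Margin to runaway = 1 − 0.56 = 0.44.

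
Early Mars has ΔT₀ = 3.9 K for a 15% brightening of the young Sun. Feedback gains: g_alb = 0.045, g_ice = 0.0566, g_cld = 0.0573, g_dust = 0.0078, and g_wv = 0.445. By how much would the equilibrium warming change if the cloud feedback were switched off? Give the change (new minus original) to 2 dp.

Original: g = 0.6117, ΔT = 3.9/(1−0.6117) = 10.0438 K.
Without cloud: g' = 0.5544, ΔT' = 3.9/(1−0.5544) = 8.7522 K.
Change = 8.7522 − 10.0438 = -1.29 K.

-1.29 K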